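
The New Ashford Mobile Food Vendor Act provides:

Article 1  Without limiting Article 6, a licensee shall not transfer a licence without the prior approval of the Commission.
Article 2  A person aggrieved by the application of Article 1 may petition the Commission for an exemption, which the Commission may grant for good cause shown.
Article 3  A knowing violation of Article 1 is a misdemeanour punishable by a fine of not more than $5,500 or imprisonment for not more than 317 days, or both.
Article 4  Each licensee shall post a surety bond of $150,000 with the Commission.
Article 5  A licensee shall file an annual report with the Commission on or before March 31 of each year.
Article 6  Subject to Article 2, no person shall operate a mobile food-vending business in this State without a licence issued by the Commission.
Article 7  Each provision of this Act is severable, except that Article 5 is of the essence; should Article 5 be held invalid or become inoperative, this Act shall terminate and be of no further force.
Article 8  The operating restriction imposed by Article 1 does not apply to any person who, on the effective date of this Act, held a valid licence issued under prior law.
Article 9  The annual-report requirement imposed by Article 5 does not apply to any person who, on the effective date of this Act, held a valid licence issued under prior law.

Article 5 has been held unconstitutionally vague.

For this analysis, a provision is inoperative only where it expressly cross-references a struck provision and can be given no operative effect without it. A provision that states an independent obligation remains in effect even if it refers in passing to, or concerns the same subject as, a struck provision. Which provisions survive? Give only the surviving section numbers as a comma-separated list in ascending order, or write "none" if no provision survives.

Article 5 is struck. Article 9 merely fixes the grandfather exemption from Article 5; with Article 5 gone it has nothing to operate on and falls away. Article 7 makes Article 5 an essential term, and Article 5 is the provision held invalid; under Article 7, the entire Act is therefore void. No provision of the Act survives.

none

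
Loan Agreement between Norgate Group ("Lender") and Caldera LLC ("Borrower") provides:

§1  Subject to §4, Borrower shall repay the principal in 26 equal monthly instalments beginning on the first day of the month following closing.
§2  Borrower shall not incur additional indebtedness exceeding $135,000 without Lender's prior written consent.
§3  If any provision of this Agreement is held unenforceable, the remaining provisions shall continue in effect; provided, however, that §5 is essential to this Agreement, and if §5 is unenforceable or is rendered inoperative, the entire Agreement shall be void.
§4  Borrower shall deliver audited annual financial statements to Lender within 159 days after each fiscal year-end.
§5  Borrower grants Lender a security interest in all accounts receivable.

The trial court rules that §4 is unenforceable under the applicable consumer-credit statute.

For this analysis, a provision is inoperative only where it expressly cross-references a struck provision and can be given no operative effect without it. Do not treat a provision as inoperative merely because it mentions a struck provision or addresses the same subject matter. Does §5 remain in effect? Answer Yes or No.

Yes

§4 is struck. §1 mentions §4 but its own obligation stands independently of §4, so §1 is not affected. No other provision's operative terms depend on §4. §3 makes §5 an essential term, but §5 is unaffected, so the severability proviso in §3 preserves the remaining provisions. §1, §2, §3, and §5 remain in effect. §5 is among the surviving provisions, so the answer is yes.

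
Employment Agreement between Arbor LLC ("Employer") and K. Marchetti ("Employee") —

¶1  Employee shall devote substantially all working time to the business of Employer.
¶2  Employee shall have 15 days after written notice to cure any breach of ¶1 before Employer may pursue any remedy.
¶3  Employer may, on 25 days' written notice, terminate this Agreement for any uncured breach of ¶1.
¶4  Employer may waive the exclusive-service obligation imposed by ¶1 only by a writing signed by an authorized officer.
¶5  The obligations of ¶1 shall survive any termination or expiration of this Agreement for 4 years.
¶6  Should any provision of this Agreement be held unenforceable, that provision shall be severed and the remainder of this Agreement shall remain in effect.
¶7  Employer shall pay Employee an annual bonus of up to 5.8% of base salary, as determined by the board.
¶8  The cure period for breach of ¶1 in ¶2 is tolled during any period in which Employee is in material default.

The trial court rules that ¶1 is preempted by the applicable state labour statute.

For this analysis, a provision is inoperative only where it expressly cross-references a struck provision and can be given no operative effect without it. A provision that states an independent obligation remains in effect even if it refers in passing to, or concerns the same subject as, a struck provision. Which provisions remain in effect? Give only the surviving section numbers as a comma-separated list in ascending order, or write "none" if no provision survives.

6, 7

¶1 is struck. ¶2 has no operative effect of its own apart from ¶1 and is therefore inoperative. ¶3 has no operative effect of its own apart from ¶1 and is therefore inoperative. ¶4 merely fixes the waiver condition for ¶1; with ¶1 gone it has nothing to operate on and falls away. ¶5 operates only by reference to ¶1, so it falls with ¶1. ¶8 has no operative effect of its own apart from ¶2 and is therefore inoperative. ¶6 is a severability clause and preserves every provision that can still be given independent effect. The provisions still in force are ¶6 and ¶7.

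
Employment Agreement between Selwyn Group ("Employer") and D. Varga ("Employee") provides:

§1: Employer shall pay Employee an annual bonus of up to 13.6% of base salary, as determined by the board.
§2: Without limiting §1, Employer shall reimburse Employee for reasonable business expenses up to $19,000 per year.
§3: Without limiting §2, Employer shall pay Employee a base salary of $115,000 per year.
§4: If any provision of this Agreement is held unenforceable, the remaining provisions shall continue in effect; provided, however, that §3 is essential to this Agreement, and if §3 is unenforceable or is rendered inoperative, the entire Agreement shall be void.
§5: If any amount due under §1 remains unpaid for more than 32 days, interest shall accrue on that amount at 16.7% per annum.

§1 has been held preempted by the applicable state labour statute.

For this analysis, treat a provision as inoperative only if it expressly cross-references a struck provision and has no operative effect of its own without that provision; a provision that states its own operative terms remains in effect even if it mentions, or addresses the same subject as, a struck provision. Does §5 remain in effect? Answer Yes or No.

No

§1 is struck. §5 does nothing except set the default interest on the annual bonus by reference to §1; with §1 gone it has no independent effect and is inoperative. Although §2 refers to §1, its operative terms do not depend on §1, so it remains in effect. §4 makes §3 an essential term, but §3 is unaffected, so the severability proviso in §4 preserves the remaining provisions. §2, §3, and §4 remain in effect. §5 is among the inoperative provisions, so the answer is no.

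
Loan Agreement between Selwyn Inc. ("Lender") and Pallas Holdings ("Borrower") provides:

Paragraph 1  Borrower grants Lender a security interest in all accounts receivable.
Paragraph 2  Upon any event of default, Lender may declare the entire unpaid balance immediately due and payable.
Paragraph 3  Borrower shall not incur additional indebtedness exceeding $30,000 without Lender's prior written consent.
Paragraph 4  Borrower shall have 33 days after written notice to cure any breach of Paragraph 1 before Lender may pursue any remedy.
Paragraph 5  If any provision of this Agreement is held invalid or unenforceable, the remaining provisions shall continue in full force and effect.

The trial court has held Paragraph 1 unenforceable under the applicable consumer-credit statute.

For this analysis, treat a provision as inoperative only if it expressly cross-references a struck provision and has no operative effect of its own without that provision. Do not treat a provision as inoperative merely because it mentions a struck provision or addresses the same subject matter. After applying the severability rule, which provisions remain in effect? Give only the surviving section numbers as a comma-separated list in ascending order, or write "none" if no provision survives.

Paragraph 1 is struck. Paragraph 4 has no operative effect of its own apart from Paragraph 1 and is therefore inoperative. Under the severability clause in Paragraph 5, the remaining provisions continue in force. Paragraph 2, Paragraph 3, and Paragraph 5 remain in effect.

2, 3, 5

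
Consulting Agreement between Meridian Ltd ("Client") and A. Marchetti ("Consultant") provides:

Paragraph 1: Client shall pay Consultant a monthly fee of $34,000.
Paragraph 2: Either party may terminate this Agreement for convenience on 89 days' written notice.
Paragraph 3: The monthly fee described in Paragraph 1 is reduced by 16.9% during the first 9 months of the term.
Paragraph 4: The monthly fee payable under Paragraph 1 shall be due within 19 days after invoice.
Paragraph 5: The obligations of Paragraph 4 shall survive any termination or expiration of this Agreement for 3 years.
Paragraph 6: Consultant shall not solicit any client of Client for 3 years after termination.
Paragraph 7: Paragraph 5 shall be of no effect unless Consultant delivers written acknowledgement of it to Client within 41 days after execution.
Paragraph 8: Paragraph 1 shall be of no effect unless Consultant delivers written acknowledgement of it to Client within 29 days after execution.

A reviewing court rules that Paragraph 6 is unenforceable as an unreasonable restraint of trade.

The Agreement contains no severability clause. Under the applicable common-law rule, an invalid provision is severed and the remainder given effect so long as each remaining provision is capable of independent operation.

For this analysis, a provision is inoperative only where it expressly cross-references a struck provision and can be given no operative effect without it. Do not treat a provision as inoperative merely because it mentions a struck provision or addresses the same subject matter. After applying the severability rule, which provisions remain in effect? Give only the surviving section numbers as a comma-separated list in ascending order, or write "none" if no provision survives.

Paragraph 6 is struck. No other provision's operative terms depend on Paragraph 6. With no severability clause, the stated default rule severs what cannot stand and enforces each remaining provision that can operate on its own. That leaves Paragraph 1, Paragraph 2, Paragraph 3, Paragraph 4, Paragraph 5, Paragraph 7, and Paragraph 8 in effect.

1, 2, 3, 4, 5, 7, 8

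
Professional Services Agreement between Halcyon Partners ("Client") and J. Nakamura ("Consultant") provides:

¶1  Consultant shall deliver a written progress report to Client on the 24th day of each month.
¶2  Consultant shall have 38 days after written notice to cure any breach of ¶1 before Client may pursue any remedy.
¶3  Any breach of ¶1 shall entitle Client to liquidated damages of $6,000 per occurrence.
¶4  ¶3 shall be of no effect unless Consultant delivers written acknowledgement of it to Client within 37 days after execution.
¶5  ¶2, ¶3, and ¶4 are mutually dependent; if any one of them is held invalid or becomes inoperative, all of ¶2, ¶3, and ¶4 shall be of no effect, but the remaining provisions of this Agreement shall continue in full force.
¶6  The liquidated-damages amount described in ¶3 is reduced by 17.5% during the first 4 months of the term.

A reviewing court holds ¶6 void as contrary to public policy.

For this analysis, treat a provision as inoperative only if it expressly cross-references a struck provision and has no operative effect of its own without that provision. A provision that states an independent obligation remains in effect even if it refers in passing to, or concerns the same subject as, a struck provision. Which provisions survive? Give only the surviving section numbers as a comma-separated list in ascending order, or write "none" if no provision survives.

¶6 is struck. Nothing else in the Agreement is defined by reference to ¶6. ¶5 ties ¶2, ¶3, and ¶4 together, but none of those is affected here; the remaining provisions continue in force under ¶5. The provisions still in force are ¶1, ¶2, ¶3, ¶4, and ¶5.

1, 2, 3, 4, 5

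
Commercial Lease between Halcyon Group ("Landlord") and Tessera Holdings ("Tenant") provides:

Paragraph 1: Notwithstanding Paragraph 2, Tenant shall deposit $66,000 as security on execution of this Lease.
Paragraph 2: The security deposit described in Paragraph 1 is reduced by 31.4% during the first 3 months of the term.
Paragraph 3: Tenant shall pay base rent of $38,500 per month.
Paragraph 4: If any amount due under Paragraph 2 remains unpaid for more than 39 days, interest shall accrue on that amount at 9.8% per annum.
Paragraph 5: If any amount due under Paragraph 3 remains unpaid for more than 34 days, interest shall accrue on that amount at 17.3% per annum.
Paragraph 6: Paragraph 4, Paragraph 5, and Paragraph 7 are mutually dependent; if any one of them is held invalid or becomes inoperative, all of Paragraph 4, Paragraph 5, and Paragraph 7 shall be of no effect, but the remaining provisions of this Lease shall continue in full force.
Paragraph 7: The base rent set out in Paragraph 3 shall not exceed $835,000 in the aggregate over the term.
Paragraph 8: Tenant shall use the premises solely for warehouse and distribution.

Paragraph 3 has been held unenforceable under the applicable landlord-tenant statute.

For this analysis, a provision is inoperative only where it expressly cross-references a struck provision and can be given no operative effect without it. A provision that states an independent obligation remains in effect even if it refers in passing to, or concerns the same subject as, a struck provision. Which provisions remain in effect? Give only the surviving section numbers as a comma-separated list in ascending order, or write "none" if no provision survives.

1, 2, 6, 8

Paragraph 3 is struck. Paragraph 5 does nothing except set the default interest on the base rent by reference to Paragraph 3; with Paragraph 3 gone it has no independent effect and is inoperative. Paragraph 7 does nothing except set the aggregate cap on the base rent by reference to Paragraph 3; with Paragraph 3 gone it has no independent effect and is inoperative. Paragraph 6 declares Paragraph 4, Paragraph 5, and Paragraph 7 mutually dependent; since one of them has fallen, all of them are of no effect. That brings down Paragraph 4 as well. The remainder continues in force under Paragraph 6. Paragraph 1, Paragraph 2, Paragraph 6, and Paragraph 8 remain in effect.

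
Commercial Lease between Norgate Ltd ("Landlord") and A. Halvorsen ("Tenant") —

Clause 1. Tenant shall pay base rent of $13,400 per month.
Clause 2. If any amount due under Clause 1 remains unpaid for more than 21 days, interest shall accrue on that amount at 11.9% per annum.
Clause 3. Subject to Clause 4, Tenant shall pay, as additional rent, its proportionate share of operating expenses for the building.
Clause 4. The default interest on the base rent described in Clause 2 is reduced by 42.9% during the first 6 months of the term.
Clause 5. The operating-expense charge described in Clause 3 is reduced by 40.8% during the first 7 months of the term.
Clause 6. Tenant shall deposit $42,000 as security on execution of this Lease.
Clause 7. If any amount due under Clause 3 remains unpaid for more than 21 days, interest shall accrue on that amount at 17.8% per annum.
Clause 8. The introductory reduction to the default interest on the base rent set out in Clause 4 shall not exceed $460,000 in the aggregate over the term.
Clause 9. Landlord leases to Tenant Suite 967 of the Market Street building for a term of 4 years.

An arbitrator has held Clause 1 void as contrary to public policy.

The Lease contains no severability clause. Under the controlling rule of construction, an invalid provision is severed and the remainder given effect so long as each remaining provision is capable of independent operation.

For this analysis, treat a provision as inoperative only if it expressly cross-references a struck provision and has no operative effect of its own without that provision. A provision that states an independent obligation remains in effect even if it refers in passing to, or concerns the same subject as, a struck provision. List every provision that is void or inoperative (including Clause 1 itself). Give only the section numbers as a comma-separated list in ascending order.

1, 2, 4, 8

Clause 1 is struck. Clause 2 does nothing except set the default interest on the base rent by reference to Clause 1; with Clause 1 gone it has no independent effect and is inoperative. Clause 4 does nothing except set the introductory reduction to the default interest on the base rent by reference to Clause 2; with Clause 2 gone it has no independent effect and is inoperative. Clause 8 does nothing except set the aggregate cap on the introductory reduction to the default interest on the base rent by reference to Clause 4; with Clause 4 gone it has no independent effect and is inoperative. Although Clause 3 refers to Clause 4, its operative terms do not depend on Clause 4, so it remains in effect. Under the stated default rule, only provisions that cannot operate independently fall away; the rest are enforced. The provisions still in force are Clause 3, Clause 5, Clause 6, Clause 7, and Clause 9.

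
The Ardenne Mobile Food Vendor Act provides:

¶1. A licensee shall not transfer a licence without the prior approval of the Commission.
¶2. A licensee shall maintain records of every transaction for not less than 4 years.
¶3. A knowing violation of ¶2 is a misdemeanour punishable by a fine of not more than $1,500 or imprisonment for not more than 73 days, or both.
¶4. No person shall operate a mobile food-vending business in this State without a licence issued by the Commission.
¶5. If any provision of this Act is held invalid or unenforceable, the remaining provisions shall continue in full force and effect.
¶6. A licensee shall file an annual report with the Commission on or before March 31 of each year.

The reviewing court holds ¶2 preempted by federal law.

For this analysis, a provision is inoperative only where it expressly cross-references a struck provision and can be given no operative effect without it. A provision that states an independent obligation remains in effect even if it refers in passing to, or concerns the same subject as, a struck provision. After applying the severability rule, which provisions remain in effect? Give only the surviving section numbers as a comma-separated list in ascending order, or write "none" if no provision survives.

¶2 is struck. The only function of ¶3 is the criminal penalty for violating ¶2, so it cannot stand once ¶2 is removed. ¶5 is a severability clause and preserves every provision that can still be given independent effect. That leaves ¶1, ¶4, ¶5, and ¶6 in effect.

1, 4, 5, 6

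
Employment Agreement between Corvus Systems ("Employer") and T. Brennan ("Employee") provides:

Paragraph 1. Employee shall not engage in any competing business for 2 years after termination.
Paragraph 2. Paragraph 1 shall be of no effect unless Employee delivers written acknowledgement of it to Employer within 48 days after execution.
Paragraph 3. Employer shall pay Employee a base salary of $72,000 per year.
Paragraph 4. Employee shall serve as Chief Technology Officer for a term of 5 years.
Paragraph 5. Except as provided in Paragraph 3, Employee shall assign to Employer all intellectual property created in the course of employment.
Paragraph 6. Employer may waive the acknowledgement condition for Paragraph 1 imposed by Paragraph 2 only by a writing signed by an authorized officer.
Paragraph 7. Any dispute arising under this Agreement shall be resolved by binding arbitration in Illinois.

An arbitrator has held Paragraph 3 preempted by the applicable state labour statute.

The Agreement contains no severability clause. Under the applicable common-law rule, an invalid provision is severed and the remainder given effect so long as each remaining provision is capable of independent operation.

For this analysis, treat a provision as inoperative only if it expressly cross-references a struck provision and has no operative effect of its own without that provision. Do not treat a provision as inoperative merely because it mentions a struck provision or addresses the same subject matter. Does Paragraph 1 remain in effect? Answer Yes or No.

Yes

Paragraph 3 is struck. Paragraph 5 mentions Paragraph 3 but its own obligation stands independently of Paragraph 3, so Paragraph 5 is not affected. Nothing else in the Agreement is defined by reference to Paragraph 3. With no severability clause, the stated default rule severs what cannot stand and enforces each remaining provision that can operate on its own. That leaves Paragraph 1, Paragraph 2, Paragraph 4, Paragraph 5, Paragraph 6, and Paragraph 7 in effect. Paragraph 1 is among the surviving provisions, so the answer is yes.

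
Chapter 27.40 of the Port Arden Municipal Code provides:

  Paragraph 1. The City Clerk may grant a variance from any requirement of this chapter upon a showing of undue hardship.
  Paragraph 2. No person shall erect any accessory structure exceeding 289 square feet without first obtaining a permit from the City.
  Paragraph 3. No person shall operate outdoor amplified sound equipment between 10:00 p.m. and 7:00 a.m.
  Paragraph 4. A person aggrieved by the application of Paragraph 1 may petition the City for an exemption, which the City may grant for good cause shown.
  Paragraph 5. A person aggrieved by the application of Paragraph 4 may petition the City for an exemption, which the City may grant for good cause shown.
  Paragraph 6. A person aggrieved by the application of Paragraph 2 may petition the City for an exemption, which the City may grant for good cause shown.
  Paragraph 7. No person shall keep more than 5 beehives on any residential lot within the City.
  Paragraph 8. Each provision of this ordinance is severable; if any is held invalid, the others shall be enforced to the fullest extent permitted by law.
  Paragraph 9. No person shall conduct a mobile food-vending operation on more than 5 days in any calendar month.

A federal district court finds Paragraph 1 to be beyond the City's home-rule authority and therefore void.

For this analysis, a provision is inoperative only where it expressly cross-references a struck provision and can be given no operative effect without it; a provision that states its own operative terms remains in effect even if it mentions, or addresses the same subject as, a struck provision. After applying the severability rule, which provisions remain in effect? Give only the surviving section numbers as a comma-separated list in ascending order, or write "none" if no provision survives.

2, 3, 6, 7, 8, 9

Paragraph 1 is struck. Paragraph 4 has no operative effect of its own apart from Paragraph 1 and is therefore inoperative. Paragraph 5 has no operative effect of its own apart from Paragraph 4 and is therefore inoperative. Under the severability clause in Paragraph 8, the remaining provisions continue in force. Paragraph 2, Paragraph 3, Paragraph 6, Paragraph 7, Paragraph 8, and Paragraph 9 remain in effect.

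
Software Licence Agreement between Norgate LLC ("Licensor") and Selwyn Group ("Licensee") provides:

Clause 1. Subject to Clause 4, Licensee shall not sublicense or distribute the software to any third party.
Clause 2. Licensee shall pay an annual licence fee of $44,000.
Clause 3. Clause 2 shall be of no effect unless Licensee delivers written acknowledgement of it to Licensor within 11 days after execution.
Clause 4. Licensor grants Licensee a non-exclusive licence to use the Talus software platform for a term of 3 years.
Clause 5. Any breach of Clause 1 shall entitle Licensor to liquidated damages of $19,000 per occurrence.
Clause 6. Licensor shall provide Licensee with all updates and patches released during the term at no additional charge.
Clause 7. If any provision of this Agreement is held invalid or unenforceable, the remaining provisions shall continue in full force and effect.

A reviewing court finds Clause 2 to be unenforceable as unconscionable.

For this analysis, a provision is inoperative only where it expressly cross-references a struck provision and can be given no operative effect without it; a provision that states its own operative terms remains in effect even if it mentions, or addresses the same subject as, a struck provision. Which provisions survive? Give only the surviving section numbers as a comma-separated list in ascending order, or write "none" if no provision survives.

Clause 2 is struck. Clause 3 has no operative effect of its own apart from Clause 2 and is therefore inoperative. Under the severability clause in Clause 7, the remaining provisions continue in force. That leaves Clause 1, Clause 4, Clause 5, Clause 6, and Clause 7 in effect.

1, 4, 5, 6, 7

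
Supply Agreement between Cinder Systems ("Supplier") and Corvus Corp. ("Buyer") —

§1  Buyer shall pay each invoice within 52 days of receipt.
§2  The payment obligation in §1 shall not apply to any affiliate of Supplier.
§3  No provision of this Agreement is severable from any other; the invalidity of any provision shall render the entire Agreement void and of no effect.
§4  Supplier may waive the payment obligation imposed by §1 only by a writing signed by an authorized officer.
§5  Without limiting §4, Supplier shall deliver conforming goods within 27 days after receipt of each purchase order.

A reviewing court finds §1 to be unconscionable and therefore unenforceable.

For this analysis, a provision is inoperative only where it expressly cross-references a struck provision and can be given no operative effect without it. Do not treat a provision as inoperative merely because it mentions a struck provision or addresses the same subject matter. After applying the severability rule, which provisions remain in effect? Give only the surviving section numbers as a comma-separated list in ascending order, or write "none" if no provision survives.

§1 is struck. §2 operates only by reference to §1, so it falls with §1. The only function of §4 is the waiver condition for §1, so it cannot stand once §1 is removed. §3 provides that the Agreement is not severable, so the invalidity of any one provision voids the entire Agreement. No provision of the Agreement survives.

none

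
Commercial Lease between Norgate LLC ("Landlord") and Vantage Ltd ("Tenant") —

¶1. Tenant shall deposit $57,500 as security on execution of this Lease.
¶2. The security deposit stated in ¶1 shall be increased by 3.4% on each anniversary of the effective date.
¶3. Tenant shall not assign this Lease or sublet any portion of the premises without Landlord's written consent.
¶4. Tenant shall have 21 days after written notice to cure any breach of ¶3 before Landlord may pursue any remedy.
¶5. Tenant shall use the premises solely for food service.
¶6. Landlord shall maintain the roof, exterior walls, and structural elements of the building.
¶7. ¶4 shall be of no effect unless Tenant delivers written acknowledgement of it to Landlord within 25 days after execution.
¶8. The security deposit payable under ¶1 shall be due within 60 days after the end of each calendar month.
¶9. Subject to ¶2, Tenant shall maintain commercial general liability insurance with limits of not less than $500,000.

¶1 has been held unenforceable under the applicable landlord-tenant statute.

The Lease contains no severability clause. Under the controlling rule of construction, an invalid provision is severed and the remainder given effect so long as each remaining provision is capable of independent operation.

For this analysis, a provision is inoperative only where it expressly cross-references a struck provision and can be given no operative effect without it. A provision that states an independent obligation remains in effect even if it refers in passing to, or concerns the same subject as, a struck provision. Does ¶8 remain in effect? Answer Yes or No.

No

¶1 is struck. ¶2 operates only by reference to ¶1, so it falls with ¶1. ¶8 operates only by reference to ¶1, so it falls with ¶1. ¶9 mentions ¶2 but its own obligation stands independently of ¶2, so ¶9 is not affected. Under the stated default rule, only provisions that cannot operate independently fall away; the rest are enforced. That leaves ¶3, ¶4, ¶5, ¶6, ¶7, and ¶9 in effect. ¶8 is among the inoperative provisions, so the answer is no.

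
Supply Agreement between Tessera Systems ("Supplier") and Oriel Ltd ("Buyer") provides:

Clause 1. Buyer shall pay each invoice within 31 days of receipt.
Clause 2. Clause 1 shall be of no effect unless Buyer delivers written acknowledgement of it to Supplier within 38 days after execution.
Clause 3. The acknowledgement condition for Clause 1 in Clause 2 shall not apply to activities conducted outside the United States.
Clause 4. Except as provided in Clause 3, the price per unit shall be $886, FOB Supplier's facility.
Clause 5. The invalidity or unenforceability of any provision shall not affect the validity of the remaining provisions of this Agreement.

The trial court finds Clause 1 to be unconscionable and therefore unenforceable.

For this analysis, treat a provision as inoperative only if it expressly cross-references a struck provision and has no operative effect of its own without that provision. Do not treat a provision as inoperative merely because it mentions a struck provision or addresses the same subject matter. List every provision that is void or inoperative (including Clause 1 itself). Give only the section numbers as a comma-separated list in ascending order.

Clause 1 is struck. Clause 2 merely fixes the acknowledgement condition for Clause 1; with Clause 1 gone it has nothing to operate on and falls away. Clause 3 operates only by reference to Clause 2, so it falls with Clause 2. Although Clause 4 refers to Clause 3, its operative terms do not depend on Clause 3, so it remains in effect. Clause 5 is a severability clause and preserves every provision that can still be given independent effect. The provisions still in force are Clause 4 and Clause 5.

1, 2, 3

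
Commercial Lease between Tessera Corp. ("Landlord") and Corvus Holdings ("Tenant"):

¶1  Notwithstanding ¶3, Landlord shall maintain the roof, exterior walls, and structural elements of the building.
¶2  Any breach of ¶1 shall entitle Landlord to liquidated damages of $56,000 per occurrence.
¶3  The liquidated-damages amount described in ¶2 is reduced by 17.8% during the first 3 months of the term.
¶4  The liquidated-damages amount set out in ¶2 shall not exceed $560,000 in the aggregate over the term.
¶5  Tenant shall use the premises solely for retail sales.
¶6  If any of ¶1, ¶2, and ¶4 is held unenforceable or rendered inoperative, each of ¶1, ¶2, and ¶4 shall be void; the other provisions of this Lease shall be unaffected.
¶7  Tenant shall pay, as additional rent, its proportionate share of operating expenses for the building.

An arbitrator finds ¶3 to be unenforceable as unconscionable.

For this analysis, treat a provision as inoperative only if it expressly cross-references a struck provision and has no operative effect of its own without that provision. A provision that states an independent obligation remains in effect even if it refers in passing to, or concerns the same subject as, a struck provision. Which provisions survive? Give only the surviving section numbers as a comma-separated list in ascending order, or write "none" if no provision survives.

1, 2, 4, 5, 6, 7

¶3 is struck. Although ¶1 refers to ¶3, its operative terms do not depend on ¶3, so it remains in effect. Nothing else in the Lease is defined by reference to ¶3. ¶6 ties ¶1, ¶2, and ¶4 together, but none of those is affected here; the remaining provisions continue in force under ¶6. The provisions still in force are ¶1, ¶2, ¶4, ¶5, ¶6, and ¶7.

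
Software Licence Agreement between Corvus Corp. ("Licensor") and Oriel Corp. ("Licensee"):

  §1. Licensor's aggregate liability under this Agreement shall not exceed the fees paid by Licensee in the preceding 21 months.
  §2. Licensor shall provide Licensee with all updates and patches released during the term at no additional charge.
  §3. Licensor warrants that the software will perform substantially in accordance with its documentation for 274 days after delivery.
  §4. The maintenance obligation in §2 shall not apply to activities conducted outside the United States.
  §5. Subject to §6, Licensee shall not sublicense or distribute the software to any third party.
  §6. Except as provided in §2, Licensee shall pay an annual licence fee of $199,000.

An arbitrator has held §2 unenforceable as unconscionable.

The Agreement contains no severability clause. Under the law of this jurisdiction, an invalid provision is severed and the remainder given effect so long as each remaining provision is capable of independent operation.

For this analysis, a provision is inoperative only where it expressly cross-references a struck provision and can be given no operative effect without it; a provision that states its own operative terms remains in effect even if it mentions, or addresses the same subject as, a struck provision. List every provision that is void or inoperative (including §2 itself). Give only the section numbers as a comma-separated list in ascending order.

§2 is struck. §4 operates only by reference to §2, so it falls with §2. Although §6 refers to §2, its operative terms do not depend on §2, so it remains in effect. With no severability clause, the stated default rule severs what cannot stand and enforces each remaining provision that can operate on its own. That leaves §1, §3, §5, and §6 in effect.

2, 4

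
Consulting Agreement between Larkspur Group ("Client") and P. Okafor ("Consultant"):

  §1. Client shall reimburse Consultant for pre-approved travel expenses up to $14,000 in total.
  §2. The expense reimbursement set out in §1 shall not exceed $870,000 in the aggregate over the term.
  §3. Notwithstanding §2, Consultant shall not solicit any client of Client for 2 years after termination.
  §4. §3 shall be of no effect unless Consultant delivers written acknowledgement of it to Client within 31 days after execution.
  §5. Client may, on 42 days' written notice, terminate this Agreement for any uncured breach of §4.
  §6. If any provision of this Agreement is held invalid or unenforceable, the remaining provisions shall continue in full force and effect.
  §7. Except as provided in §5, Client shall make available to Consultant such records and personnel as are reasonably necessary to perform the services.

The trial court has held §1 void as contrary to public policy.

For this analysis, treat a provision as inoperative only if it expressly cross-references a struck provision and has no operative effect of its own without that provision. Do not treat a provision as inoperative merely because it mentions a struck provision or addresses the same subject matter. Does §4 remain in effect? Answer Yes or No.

Yes

§1 is struck. §2 has no operative effect of its own apart from §1 and is therefore inoperative. Although §3 refers to §2, its operative terms do not depend on §2, so it remains in effect. §6 is a severability clause and preserves every provision that can still be given independent effect. That leaves §3, §4, §5, §6, and §7 in effect. §4 is among the surviving provisions, so the answer is yes.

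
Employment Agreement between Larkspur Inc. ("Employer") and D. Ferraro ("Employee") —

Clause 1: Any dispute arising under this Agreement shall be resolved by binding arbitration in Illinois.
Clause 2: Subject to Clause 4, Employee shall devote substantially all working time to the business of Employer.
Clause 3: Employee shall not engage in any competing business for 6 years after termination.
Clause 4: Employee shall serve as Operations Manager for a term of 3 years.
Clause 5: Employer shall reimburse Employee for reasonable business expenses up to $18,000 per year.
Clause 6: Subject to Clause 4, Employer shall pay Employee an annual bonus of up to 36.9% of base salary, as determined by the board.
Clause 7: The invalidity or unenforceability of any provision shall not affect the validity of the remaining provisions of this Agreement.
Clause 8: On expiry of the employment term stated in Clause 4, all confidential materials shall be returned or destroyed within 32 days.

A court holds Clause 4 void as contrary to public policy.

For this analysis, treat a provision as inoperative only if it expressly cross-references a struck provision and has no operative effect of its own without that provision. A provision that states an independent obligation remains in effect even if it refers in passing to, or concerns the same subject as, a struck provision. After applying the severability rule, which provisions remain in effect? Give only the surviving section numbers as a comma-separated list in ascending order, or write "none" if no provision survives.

Clause 4 is struck. Clause 8 operates only by reference to Clause 4, so it falls with Clause 4. Clause 6 mentions Clause 4 but its own obligation stands independently of Clause 4, so Clause 6 is not affected. Clause 2 mentions Clause 4 but its own obligation stands independently of Clause 4, so Clause 2 is not affected. Clause 7 is a severability clause and preserves every provision that can still be given independent effect. That leaves Clause 1, Clause 2, Clause 3, Clause 5, Clause 6, and Clause 7 in effect.

1, 2, 3, 5, 6, 7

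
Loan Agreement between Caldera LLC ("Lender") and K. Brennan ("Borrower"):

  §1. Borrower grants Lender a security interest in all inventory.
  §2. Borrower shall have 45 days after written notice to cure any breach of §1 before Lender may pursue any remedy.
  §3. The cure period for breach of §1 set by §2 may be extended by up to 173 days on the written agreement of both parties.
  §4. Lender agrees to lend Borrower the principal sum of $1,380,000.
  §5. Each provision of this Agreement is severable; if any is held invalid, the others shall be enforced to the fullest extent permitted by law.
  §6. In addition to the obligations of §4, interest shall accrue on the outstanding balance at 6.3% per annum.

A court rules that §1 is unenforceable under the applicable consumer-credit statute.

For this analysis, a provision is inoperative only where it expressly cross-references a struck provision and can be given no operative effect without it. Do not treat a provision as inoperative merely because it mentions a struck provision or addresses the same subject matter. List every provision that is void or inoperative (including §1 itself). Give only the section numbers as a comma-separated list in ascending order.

1, 2, 3

§1 is struck. §2 has no operative effect of its own apart from §1 and is therefore inoperative. The whole of §3 is the extension of the cure period for breach of §1, defined by reference to §2, so §3 cannot stand once §2 is removed. Under the severability clause in §5, the remaining provisions continue in force. That leaves §4, §5, and §6 in effect.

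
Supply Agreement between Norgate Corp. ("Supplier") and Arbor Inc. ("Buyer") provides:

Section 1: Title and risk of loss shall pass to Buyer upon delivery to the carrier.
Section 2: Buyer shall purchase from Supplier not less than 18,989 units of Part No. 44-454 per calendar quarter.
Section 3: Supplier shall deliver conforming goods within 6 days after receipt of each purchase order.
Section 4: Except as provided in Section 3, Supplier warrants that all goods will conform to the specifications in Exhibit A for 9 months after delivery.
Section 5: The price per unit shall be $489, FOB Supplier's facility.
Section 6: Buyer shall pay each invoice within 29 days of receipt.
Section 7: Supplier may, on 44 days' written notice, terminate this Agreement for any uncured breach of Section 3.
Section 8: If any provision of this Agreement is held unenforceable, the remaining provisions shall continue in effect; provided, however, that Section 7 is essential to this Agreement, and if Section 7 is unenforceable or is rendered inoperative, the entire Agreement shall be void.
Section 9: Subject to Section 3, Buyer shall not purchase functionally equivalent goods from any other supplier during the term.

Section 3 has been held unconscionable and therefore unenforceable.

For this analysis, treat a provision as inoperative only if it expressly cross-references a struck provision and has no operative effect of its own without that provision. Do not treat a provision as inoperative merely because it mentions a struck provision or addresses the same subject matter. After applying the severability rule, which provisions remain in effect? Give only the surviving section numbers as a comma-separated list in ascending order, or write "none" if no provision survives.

Section 3 is struck. Section 7 operates only by reference to Section 3, so it falls with Section 3. Section 8 makes Section 7 an essential term, and Section 7 has been rendered inoperative by the cascade; under Section 8, the entire Agreement is therefore void. No provision of the Agreement survives.

none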